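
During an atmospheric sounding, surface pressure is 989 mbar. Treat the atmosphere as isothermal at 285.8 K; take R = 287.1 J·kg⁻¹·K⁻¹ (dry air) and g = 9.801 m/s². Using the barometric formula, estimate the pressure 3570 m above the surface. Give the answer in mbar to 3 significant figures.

Scale height: H = RT/g = 287.1 × 285.8 / 9.801 = 8371.9 m.
Barometric formula: P = P₀ exp(−z/H).
z/H = 3570.0/8371.9 = 0.42643; exp(−0.42643) = 0.65284.
P = 989 × 0.65284 = 645.66 mbar.

P ≈ 646 mbar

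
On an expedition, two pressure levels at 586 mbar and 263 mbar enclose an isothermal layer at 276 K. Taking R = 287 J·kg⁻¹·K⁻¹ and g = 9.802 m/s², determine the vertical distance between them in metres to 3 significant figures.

Hypsometric equation: Δz = (R T̄/g) ln(P₁/P₂).
R T̄/g = 287 × 276 / 9.802 = 8081.2 m.
ln(586/263) = ln(2.2281) = 0.80115.
Δz = 8081.2 × 0.80115 = 6474.3 m.

Δz ≈ 6470 m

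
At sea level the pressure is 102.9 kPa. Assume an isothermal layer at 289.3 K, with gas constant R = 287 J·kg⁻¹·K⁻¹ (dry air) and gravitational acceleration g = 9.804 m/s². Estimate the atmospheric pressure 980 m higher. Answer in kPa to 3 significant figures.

P ≈ 91.7 kPa

Scale height: H = RT/g = 287 × 289.3 / 9.804 = 8468.9 m.
Barometric formula: P = P₀ exp(−z/H).
z/H = 980.00/8468.9 = 0.11572; exp(−0.11572) = 0.89072.
P = 102.9 × 0.89072 = 91.655 kPa.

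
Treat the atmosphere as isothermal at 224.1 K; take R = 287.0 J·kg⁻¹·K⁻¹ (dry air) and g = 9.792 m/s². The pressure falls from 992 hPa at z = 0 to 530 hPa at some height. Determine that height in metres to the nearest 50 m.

Scale height: H = RT/g = 287.0 × 224.1 / 9.792 = 6568.3 m.
Invert the barometric formula: z = H ln(P₀/P).
P₀/P = 992/530 = 1.8717; ln(1.8717) = 0.62685.
z = 6568.3 × 0.62685 = 4117.3 m.

z ≈ 4100 m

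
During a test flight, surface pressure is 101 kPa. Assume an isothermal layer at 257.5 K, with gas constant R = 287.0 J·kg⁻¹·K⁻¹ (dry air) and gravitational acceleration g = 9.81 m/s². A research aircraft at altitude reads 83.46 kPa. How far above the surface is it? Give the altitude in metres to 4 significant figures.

Scale height: H = RT/g = 287.0 × 257.5 / 9.81 = 7533.4 m.
Invert the barometric formula: z = H ln(P₀/P).
P₀/P = 101/83.46 = 1.2102; ln(1.2102) = 0.19079.
z = 7533.4 × 0.19079 = 1437.3 m.

z ≈ 1437 m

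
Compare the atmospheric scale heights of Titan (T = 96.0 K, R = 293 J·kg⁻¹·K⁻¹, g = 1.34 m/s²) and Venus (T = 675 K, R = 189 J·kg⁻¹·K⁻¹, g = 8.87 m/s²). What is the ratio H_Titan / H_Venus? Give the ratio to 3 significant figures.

H = RT/g for each body.
H_Titan = 293 × 96.0 / 1.34 = 20991 m.
H_Venus = 189 × 675 / 8.87 = 14383 m.
H_Titan/H_Venus = 20991/14383 = 1.4594.

H_Titan/H_Venus ≈ 1.46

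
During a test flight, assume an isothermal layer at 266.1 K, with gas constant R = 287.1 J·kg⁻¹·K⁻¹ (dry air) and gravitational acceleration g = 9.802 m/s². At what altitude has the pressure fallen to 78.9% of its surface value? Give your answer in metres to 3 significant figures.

Scale height: H = RT/g = 287.1 × 266.1 / 9.802 = 7794.1 m.
Set P/P₀ = exp(−z/H) = 0.789, so z = −H ln(0.789).
−ln(0.789) = 0.23699; z = 7794.1 × 0.23699 = 1847.1 m.

z ≈ 1850 m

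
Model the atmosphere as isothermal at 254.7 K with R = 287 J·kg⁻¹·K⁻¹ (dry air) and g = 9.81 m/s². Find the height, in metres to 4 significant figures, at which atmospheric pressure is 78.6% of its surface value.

z ≈ 1794 m

Scale height: H = RT/g = 287 × 254.7 / 9.81 = 7451.5 m.
Set P/P₀ = exp(−z/H) = 0.786, so z = −H ln(0.786).
−ln(0.786) = 0.24080; z = 7451.5 × 0.24080 = 1794.3 m.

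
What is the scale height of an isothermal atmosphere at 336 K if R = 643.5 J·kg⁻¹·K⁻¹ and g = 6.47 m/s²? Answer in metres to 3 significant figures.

H ≈ 33400 m

The scale height of an isothermal atmosphere is H = RT/g.
H = 643.5 × 336 / 6.47 = 216220/6.47 = 33419 m.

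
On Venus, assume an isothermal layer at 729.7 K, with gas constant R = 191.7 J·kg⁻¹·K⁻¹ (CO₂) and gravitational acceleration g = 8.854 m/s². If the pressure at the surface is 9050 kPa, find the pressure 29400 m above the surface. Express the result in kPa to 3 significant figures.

Scale height: H = RT/g = 191.7 × 729.7 / 8.854 = 15799 m.
Barometric formula: P = P₀ exp(−z/H).
z/H = 29400/15799 = 1.8609; exp(−1.8609) = 0.15553.
P = 9050 × 0.15553 = 1407.5 kPa.

P ≈ 1410 kPa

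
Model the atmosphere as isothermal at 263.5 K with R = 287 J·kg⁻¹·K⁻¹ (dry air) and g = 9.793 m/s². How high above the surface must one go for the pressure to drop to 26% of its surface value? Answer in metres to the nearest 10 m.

z ≈ 10400 m

Scale height: H = RT/g = 287 × 263.5 / 9.793 = 7722.3 m.
Set P/P₀ = exp(−z/H) = 0.26, so z = −H ln(0.26).
−ln(0.26) = 1.3471; z = 7722.3 × 1.3471 = 10403 m.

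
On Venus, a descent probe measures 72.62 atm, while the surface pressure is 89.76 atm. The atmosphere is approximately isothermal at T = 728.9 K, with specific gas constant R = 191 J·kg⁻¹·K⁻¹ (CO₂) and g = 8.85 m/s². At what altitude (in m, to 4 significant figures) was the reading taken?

z ≈ 3333 m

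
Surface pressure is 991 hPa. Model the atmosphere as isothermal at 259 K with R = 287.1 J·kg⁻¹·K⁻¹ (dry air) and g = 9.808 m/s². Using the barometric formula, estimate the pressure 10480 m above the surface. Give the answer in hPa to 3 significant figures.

Scale height: H = RT/g = 287.1 × 259 / 9.808 = 7581.5 m.
Barometric formula: P = P₀ exp(−z/H).
z/H = 10480/7581.5 = 1.3823; exp(−1.3823) = 0.25100.
P = 991 × 0.25100 = 248.74 hPa.

P ≈ 249 hPa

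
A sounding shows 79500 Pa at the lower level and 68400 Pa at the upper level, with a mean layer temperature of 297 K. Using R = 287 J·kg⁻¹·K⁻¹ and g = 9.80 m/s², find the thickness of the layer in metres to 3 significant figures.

Δz ≈ 1310 m

Hypsometric equation: Δz = (R T̄/g) ln(P₁/P₂).
R T̄/g = 287 × 297 / 9.80 = 8697.9 m.
ln(79500/68400) = ln(1.1623) = 0.15040.
Δz = 8697.9 × 0.15040 = 1308.2 m.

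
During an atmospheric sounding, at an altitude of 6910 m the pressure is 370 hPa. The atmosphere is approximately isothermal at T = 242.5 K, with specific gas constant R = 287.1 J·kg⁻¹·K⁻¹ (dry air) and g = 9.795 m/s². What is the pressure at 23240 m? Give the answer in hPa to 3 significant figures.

Scale height: H = RT/g = 287.1 × 242.5 / 9.795 = 7107.9 m.
Between two levels, P₂ = P₁ exp(−Δz/H) with Δz = z₂ − z₁.
Δz = 23240 − 6910.0 = 16330 m; Δz/H = 16330/7107.9 = 2.2974.
P₂ = 370 × exp(−2.2974) = 370 × 0.10052 = 37.192 hPa.

P ≈ 37.2 hPa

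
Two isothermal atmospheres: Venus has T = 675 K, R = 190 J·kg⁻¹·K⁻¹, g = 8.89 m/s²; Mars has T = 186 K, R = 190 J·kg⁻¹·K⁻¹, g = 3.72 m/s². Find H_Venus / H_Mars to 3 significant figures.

H_Venus/H_Mars ≈ 1.52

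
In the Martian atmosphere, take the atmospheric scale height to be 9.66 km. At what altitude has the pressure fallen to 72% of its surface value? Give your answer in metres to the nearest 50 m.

Set P/P₀ = exp(−z/H) = 0.72, so z = −H ln(0.72).
−ln(0.72) = 0.32850; z = 9660.0 × 0.32850 = 3173.3 m.

z ≈ 3150 m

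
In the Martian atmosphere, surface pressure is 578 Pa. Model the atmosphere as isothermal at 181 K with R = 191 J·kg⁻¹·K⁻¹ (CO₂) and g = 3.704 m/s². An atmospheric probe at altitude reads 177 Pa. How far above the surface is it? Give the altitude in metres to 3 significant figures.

Scale height: H = RT/g = 191 × 181 / 3.704 = 9333.4 m.
Invert the barometric formula: z = H ln(P₀/P).
P₀/P = 578/177 = 3.2655; ln(3.2655) = 1.1834.
z = 9333.4 × 1.1834 = 11045 m.

z ≈ 11000 m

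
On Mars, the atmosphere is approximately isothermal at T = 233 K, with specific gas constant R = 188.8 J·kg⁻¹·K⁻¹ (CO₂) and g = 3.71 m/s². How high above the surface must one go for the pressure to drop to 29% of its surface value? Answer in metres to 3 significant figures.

z ≈ 14700 m

Scale height: H = RT/g = 188.8 × 233 / 3.71 = 11857 m.
Set P/P₀ = exp(−z/H) = 0.29, so z = −H ln(0.29).
−ln(0.29) = 1.2379; z = 11857 × 1.2379 = 14678 m.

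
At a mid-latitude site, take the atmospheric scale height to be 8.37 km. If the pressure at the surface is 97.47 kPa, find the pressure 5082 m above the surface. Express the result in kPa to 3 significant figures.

P ≈ 53.1 kPa

Barometric formula: P = P₀ exp(−z/H).
z/H = 5082.0/8370.0 = 0.60717; exp(−0.60717) = 0.54489.
P = 97.47 × 0.54489 = 53.110 kPa.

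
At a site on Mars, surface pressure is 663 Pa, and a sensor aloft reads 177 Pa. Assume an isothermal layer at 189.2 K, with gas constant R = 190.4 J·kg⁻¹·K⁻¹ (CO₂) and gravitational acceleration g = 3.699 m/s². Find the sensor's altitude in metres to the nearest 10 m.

Scale height: H = RT/g = 190.4 × 189.2 / 3.699 = 9738.8 m.
Invert the barometric formula: z = H ln(P₀/P).
P₀/P = 663/177 = 3.7458; ln(3.7458) = 1.3206.
z = 9738.8 × 1.3206 = 12861 m.

z ≈ 12860 m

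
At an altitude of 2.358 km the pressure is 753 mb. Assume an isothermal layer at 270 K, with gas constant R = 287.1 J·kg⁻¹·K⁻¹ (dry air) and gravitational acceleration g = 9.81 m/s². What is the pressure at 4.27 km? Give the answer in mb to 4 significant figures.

Scale height: H = RT/g = 287.1 × 270 / 9.81 = 7901.8 m.
Between two levels, P₂ = P₁ exp(−Δz/H) with Δz = z₂ − z₁.
Δz = 4270.0 − 2358.0 = 1912.0 m; Δz/H = 1912.0/7901.8 = 0.24197.
P₂ = 753 × exp(−0.24197) = 753 × 0.78508 = 591.17 mb.

P ≈ 591.2 mb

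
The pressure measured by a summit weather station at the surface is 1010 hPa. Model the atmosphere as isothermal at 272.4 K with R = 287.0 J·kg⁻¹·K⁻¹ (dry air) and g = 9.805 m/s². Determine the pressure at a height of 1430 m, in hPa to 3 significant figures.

P ≈ 844 hPa

Scale height: H = RT/g = 287.0 × 272.4 / 9.805 = 7973.4 m.
Barometric formula: P = P₀ exp(−z/H).
z/H = 1430.0/7973.4 = 0.17935; exp(−0.17935) = 0.83581.
P = 1010 × 0.83581 = 844.17 hPa.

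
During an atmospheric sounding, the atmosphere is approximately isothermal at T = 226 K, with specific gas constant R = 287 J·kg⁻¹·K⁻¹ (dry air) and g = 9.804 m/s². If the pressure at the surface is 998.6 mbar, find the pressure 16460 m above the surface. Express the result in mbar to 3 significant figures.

Scale height: H = RT/g = 287 × 226 / 9.804 = 6615.9 m.
Barometric formula: P = P₀ exp(−z/H).
z/H = 16460/6615.9 = 2.4879; exp(−2.4879) = 0.083084.
P = 998.6 × 0.083084 = 82.968 mbar.

P ≈ 83.0 mbar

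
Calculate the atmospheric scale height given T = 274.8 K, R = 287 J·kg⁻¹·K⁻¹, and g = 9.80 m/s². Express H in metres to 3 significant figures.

The scale height of an isothermal atmosphere is H = RT/g.
H = 287 × 274.8 / 9.80 = 78868/9.80 = 8047.8 m.

H ≈ 8050 m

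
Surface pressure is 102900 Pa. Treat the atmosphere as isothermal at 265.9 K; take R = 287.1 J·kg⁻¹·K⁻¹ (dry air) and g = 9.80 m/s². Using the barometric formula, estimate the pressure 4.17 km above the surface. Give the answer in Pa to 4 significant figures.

Scale height: H = RT/g = 287.1 × 265.9 / 9.80 = 7789.8 m.
Barometric formula: P = P₀ exp(−z/H).
z/H = 4170.0/7789.8 = 0.53532; exp(−0.53532) = 0.58548.
P = 102900 × 0.58548 = 60246 Pa.

P ≈ 60250 Pa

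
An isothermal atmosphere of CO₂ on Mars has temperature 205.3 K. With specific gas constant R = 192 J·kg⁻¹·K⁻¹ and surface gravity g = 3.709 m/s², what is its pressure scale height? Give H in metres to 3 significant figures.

The scale height of an isothermal atmosphere is H = RT/g.
H = 192 × 205.3 / 3.709 = 39418/3.709 = 10628 m.

H ≈ 10600 m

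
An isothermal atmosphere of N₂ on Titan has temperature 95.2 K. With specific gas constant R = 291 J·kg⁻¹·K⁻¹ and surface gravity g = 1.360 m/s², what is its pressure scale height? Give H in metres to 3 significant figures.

H ≈ 20400 m

The scale height of an isothermal atmosphere is H = RT/g.
H = 291 × 95.2 / 1.360 = 27703/1.360 = 20370 m.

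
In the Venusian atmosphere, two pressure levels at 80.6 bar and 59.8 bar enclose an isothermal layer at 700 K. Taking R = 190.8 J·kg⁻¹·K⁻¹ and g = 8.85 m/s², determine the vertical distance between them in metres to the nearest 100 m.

Hypsometric equation: Δz = (R T̄/g) ln(P₁/P₂).
R T̄/g = 190.8 × 700 / 8.85 = 15092 m.
ln(80.6/59.8) = ln(1.3478) = 0.29847.
Δz = 15092 × 0.29847 = 4504.5 m.

Δz ≈ 4500 m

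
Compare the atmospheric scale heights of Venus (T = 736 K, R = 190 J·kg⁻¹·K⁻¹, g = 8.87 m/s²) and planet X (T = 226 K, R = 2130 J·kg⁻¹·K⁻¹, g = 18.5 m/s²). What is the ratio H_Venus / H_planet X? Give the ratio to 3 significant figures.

H_Venus/H_planet X ≈ 0.606

H = RT/g for each body.
H_Venus = 190 × 736 / 8.87 = 15766 m.
H_planet X = 2130 × 226 / 18.5 = 26021 m.
H_Venus/H_planet X = 15766/26021 = 0.60590.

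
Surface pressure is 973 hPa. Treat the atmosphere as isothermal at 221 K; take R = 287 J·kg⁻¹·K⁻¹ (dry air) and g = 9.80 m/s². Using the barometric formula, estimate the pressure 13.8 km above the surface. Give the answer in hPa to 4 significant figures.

Scale height: H = RT/g = 287 × 221 / 9.80 = 6472.1 m.
Barometric formula: P = P₀ exp(−z/H).
z/H = 13800/6472.1 = 2.1322; exp(−2.1322) = 0.11858.
P = 973 × 0.11858 = 115.38 hPa.

P ≈ 115.4 hPa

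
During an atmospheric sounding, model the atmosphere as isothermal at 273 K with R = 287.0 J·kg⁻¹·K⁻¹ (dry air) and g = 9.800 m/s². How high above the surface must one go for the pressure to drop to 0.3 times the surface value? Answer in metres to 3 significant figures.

z ≈ 9630 m

Scale height: H = RT/g = 287.0 × 273 / 9.800 = 7995.0 m.
Set P/P₀ = exp(−z/H) = 0.3, so z = −H ln(0.3).
−ln(0.3) = 1.2040; z = 7995.0 × 1.2040 = 9626.0 m.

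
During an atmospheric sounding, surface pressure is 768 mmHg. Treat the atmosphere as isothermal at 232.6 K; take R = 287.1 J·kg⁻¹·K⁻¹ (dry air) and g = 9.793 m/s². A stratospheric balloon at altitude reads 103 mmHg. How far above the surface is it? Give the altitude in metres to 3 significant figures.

Scale height: H = RT/g = 287.1 × 232.6 / 9.793 = 6819.1 m.
Invert the barometric formula: z = H ln(P₀/P).
P₀/P = 768/103 = 7.4563; ln(7.4563) = 2.0091.
z = 6819.1 × 2.0091 = 13700 m.

z ≈ 13700 m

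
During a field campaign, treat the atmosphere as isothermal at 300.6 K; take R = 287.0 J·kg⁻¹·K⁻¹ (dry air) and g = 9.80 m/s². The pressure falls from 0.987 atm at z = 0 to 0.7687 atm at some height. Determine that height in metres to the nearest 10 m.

z ≈ 2200 m

Scale height: H = RT/g = 287.0 × 300.6 / 9.80 = 8803.3 m.
Invert the barometric formula: z = H ln(P₀/P).
P₀/P = 0.987/0.7687 = 1.2840; ln(1.2840) = 0.24998.
z = 8803.3 × 0.24998 = 2200.6 m.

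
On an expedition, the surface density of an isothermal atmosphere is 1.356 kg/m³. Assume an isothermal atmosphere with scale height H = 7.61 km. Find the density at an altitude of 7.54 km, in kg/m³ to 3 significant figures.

ρ ≈ 0.503 kg/m³

In an isothermal atmosphere, density decays like pressure: ρ = ρ₀ exp(−z/H).
z/H = 7540.0/7610.0 = 0.99080; exp(−0.99080) = 0.37128.
ρ = 1.356 × 0.37128 = 0.50346 kg/m³.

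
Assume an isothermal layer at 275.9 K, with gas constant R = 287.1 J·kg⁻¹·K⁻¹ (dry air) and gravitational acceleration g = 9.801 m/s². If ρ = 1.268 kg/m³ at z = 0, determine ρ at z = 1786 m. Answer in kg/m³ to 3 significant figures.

Scale height: H = RT/g = 287.1 × 275.9 / 9.801 = 8081.9 m.
In an isothermal atmosphere, density decays like pressure: ρ = ρ₀ exp(−z/H).
z/H = 1786.0/8081.9 = 0.22099; exp(−0.22099) = 0.80172.
ρ = 1.268 × 0.80172 = 1.0166 kg/m³.

ρ ≈ 1.02 kg/m³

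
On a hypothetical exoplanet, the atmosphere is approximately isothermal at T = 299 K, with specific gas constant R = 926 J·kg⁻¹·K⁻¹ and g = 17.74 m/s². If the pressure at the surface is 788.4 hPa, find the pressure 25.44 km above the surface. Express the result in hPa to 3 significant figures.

Scale height: H = RT/g = 926 × 299 / 17.74 = 15607 m.
Barometric formula: P = P₀ exp(−z/H).
z/H = 25440/15607 = 1.6300; exp(−1.6300) = 0.19593.
P = 788.4 × 0.19593 = 154.47 hPa.

P ≈ 154 hPa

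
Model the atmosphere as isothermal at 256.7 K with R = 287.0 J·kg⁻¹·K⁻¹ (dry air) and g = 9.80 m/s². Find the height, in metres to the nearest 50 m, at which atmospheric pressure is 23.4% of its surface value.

z ≈ 10900 m

Scale height: H = RT/g = 287.0 × 256.7 / 9.80 = 7517.6 m.
Set P/P₀ = exp(−z/H) = 0.234, so z = −H ln(0.234).
−ln(0.234) = 1.4524; z = 7517.6 × 1.4524 = 10919 m.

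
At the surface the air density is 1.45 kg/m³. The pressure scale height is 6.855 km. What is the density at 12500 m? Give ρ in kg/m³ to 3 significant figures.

In an isothermal atmosphere, density decays like pressure: ρ = ρ₀ exp(−z/H).
z/H = 12500/6855.0 = 1.8235; exp(−1.8235) = 0.16146.
ρ = 1.45 × 0.16146 = 0.23412 kg/m³.

ρ ≈ 0.234 kg/m³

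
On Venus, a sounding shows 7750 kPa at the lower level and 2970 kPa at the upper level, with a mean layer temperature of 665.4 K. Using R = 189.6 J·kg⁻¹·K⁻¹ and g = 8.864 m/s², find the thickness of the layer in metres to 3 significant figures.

Hypsometric equation: Δz = (R T̄/g) ln(P₁/P₂).
R T̄/g = 189.6 × 665.4 / 8.864 = 14233 m.
ln(7750/2970) = ln(2.6094) = 0.95912.
Δz = 14233 × 0.95912 = 13651 m.

Δz ≈ 13700 m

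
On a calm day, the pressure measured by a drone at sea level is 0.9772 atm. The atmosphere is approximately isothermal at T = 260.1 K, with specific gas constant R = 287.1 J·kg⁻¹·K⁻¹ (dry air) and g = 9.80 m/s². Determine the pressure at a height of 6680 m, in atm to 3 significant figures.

P ≈ 0.407 atm

Scale height: H = RT/g = 287.1 × 260.1 / 9.80 = 7619.9 m.
Barometric formula: P = P₀ exp(−z/H).
z/H = 6680.0/7619.9 = 0.87665; exp(−0.87665) = 0.41617.
P = 0.9772 × 0.41617 = 0.40668 atm.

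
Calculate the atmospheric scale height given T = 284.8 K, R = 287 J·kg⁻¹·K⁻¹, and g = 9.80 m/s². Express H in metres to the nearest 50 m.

H ≈ 8350 m

The scale height of an isothermal atmosphere is H = RT/g.
H = 287 × 284.8 / 9.80 = 81738/9.80 = 8340.6 m.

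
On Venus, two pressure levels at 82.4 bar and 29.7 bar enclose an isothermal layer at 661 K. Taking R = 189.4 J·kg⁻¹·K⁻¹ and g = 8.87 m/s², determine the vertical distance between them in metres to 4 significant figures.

Hypsometric equation: Δz = (R T̄/g) ln(P₁/P₂).
R T̄/g = 189.4 × 661 / 8.87 = 14114 m.
ln(82.4/29.7) = ln(2.7744) = 1.0204.
Δz = 14114 × 1.0204 = 14402 m.

Δz ≈ 14400 m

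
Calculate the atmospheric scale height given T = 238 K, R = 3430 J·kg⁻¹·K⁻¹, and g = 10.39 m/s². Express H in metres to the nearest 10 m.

The scale height of an isothermal atmosphere is H = RT/g.
H = 3430 × 238 / 10.39 = 816340/10.39 = 78570 m.

H ≈ 78570 m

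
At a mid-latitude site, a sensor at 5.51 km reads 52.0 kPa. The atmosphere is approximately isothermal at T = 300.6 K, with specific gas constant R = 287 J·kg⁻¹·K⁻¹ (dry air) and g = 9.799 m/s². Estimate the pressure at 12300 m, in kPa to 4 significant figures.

P ≈ 24.05 kPa

Scale height: H = RT/g = 287 × 300.6 / 9.799 = 8804.2 m.
Between two levels, P₂ = P₁ exp(−Δz/H) with Δz = z₂ − z₁.
Δz = 12300 − 5510.0 = 6790.0 m; Δz/H = 6790.0/8804.2 = 0.77122.
P₂ = 52.0 × exp(−0.77122) = 52.0 × 0.46245 = 24.047 kPa.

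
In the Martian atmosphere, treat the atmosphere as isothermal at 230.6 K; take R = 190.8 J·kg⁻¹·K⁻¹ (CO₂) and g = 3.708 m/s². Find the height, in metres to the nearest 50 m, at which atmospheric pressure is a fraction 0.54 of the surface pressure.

Scale height: H = RT/g = 190.8 × 230.6 / 3.708 = 11866 m.
Set P/P₀ = exp(−z/H) = 0.54, so z = −H ln(0.54).
−ln(0.54) = 0.61619; z = 11866 × 0.61619 = 7311.7 m.

z ≈ 7300 m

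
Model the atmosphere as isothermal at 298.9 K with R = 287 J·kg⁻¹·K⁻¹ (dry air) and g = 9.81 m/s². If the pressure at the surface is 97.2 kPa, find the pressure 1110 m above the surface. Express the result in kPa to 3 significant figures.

Scale height: H = RT/g = 287 × 298.9 / 9.81 = 8744.6 m.
Barometric formula: P = P₀ exp(−z/H).
z/H = 1110.0/8744.6 = 0.12694; exp(−0.12694) = 0.88079.
P = 97.2 × 0.88079 = 85.613 kPa.

P ≈ 85.6 kPa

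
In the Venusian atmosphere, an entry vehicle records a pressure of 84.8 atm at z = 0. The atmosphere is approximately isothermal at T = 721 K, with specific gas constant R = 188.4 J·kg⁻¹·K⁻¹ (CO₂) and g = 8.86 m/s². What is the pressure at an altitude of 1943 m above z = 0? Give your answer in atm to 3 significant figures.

P ≈ 74.7 atm

Scale height: H = RT/g = 188.4 × 721 / 8.86 = 15331 m.
Barometric formula: P = P₀ exp(−z/H).
z/H = 1943.0/15331 = 0.12674; exp(−0.12674) = 0.88096.
P = 84.8 × 0.88096 = 74.705 atm.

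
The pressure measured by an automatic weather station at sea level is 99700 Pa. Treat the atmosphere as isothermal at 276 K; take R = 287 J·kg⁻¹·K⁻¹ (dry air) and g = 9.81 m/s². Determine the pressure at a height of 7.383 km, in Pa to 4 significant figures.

P ≈ 39960 Pa

Scale height: H = RT/g = 287 × 276 / 9.81 = 8074.6 m.
Barometric formula: P = P₀ exp(−z/H).
z/H = 7383.0/8074.6 = 0.91435; exp(−0.91435) = 0.40078.
P = 99700 × 0.40078 = 39958 Pa.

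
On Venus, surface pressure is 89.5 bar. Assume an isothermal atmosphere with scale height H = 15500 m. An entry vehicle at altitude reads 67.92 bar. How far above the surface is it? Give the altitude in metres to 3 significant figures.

Invert the barometric formula: z = H ln(P₀/P).
P₀/P = 89.5/67.92 = 1.3177; ln(1.3177) = 0.27589.
z = 15500 × 0.27589 = 4276.3 m.

z ≈ 4280 m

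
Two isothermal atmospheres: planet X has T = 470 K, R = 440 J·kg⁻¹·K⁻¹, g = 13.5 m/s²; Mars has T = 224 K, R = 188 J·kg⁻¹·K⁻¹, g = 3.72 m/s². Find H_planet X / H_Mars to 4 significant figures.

H = RT/g for each body.
H_planet X = 440 × 470 / 13.5 = 15319 m.
H_Mars = 188 × 224 / 3.72 = 11320 m.
H_planet X/H_Mars = 15319/11320 = 1.3533.

H_planet X/H_Mars ≈ 1.353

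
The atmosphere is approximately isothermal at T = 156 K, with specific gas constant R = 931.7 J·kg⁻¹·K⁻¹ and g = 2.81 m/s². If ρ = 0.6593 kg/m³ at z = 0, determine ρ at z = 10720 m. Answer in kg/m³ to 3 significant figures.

Scale height: H = RT/g = 931.7 × 156 / 2.81 = 51724 m.
In an isothermal atmosphere, density decays like pressure: ρ = ρ₀ exp(−z/H).
z/H = 10720/51724 = 0.20725; exp(−0.20725) = 0.81282.
ρ = 0.6593 × 0.81282 = 0.53589 kg/m³.

ρ ≈ 0.536 kg/m³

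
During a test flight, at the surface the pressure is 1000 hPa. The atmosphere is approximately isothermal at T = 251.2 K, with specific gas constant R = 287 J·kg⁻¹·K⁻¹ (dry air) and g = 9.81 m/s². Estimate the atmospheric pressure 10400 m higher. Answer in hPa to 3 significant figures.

Scale height: H = RT/g = 287 × 251.2 / 9.81 = 7349.1 m.
Barometric formula: P = P₀ exp(−z/H).
z/H = 10400/7349.1 = 1.4151; exp(−1.4151) = 0.24290.
P = 1000 × 0.24290 = 242.90 hPa.

P ≈ 243 hPa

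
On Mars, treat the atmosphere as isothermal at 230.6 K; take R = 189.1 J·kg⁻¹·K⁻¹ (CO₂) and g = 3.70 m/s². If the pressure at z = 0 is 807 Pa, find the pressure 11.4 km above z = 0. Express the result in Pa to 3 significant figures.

P ≈ 307 Pa

Scale height: H = RT/g = 189.1 × 230.6 / 3.70 = 11786 m.
Barometric formula: P = P₀ exp(−z/H).
z/H = 11400/11786 = 0.96725; exp(−0.96725) = 0.38013.
P = 807 × 0.38013 = 306.76 Pa.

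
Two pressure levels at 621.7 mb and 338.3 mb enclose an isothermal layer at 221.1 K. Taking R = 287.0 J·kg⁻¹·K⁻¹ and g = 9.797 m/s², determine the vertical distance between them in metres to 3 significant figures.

Δz ≈ 3940 m

Hypsometric equation: Δz = (R T̄/g) ln(P₁/P₂).
R T̄/g = 287.0 × 221.1 / 9.797 = 6477.1 m.
ln(621.7/338.3) = ln(1.8377) = 0.60851.
Δz = 6477.1 × 0.60851 = 3941.4 m.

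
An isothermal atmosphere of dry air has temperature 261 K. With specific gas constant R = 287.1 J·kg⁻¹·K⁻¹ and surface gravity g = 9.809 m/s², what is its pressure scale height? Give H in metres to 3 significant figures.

The scale height of an isothermal atmosphere is H = RT/g.
H = 287.1 × 261 / 9.809 = 74933/9.809 = 7639.2 m.

H ≈ 7640 m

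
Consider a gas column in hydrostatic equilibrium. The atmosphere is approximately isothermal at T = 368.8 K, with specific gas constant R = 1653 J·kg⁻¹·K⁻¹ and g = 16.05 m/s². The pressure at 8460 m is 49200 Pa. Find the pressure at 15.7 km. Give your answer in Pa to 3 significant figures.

P ≈ 40700 Pa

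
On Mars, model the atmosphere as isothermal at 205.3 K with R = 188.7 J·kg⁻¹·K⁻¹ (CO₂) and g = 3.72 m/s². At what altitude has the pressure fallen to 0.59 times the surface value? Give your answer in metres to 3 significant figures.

z ≈ 5490 m

Scale height: H = RT/g = 188.7 × 205.3 / 3.72 = 10414 m.
Set P/P₀ = exp(−z/H) = 0.59, so z = −H ln(0.59).
−ln(0.59) = 0.52763; z = 10414 × 0.52763 = 5494.7 m.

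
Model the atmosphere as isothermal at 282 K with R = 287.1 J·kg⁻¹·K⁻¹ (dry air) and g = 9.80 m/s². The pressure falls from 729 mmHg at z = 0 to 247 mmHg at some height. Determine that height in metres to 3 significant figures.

Scale height: H = RT/g = 287.1 × 282 / 9.80 = 8261.4 m.
Invert the barometric formula: z = H ln(P₀/P).
P₀/P = 729/247 = 2.9514; ln(2.9514) = 1.0823.
z = 8261.4 × 1.0823 = 8941.3 m.

z ≈ 8940 m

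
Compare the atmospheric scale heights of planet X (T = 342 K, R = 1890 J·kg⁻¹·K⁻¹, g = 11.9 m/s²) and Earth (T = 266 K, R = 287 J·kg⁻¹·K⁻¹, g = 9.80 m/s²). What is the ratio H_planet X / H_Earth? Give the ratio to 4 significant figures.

H = RT/g for each body.
H_planet X = 1890 × 342 / 11.9 = 54318 m.
H_Earth = 287 × 266 / 9.80 = 7790.0 m.
H_planet X/H_Earth = 54318/7790.0 = 6.9728.

H_planet X/H_Earth ≈ 6.973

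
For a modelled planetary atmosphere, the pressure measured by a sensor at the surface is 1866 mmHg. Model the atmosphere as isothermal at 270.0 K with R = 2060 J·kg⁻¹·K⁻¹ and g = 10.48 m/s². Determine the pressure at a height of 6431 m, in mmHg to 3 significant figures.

P ≈ 1650 mmHg

Scale height: H = RT/g = 2060 × 270.0 / 10.48 = 53073 m.
Barometric formula: P = P₀ exp(−z/H).
z/H = 6431.0/53073 = 0.12117; exp(−0.12117) = 0.88588.
P = 1866 × 0.88588 = 1653.1 mmHg.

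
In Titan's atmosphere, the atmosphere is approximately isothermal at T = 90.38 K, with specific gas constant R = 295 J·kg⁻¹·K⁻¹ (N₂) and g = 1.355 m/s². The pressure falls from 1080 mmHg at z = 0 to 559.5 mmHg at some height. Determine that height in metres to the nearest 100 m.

Scale height: H = RT/g = 295 × 90.38 / 1.355 = 19677 m.
Invert the barometric formula: z = H ln(P₀/P).
P₀/P = 1080/559.5 = 1.9303; ln(1.9303) = 0.65768.
z = 19677 × 0.65768 = 12941 m.

z ≈ 12900 m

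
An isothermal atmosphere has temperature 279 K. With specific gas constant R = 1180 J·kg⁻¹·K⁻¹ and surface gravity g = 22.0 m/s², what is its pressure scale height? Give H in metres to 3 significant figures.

The scale height of an isothermal atmosphere is H = RT/g.
H = 1180 × 279 / 22.0 = 329220/22.0 = 14965 m.

H ≈ 15000 m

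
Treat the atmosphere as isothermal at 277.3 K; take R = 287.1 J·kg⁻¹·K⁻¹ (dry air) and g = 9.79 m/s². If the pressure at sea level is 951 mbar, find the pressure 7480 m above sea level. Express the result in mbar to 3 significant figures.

P ≈ 379 mbar

Scale height: H = RT/g = 287.1 × 277.3 / 9.79 = 8132.1 m.
Barometric formula: P = P₀ exp(−z/H).
z/H = 7480.0/8132.1 = 0.91981; exp(−0.91981) = 0.39859.
P = 951 × 0.39859 = 379.06 mbar.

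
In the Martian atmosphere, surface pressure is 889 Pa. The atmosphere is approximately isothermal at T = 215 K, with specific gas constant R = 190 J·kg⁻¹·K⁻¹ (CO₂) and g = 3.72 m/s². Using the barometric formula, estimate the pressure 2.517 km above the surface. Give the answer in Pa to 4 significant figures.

Scale height: H = RT/g = 190 × 215 / 3.72 = 10981 m.
Barometric formula: P = P₀ exp(−z/H).
z/H = 2517.0/10981 = 0.22921; exp(−0.22921) = 0.79516.
P = 889 × 0.79516 = 706.90 Pa.

P ≈ 706.9 Pa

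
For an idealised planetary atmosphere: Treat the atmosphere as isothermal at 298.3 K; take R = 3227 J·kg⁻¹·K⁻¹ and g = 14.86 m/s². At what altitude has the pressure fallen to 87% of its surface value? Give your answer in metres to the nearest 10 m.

Scale height: H = RT/g = 3227 × 298.3 / 14.86 = 64779 m.
Set P/P₀ = exp(−z/H) = 0.87, so z = −H ln(0.87).
−ln(0.87) = 0.13926; z = 64779 × 0.13926 = 9021.1 m.

z ≈ 9020 m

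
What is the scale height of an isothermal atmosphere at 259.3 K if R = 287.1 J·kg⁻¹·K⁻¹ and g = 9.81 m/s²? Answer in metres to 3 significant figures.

The scale height of an isothermal atmosphere is H = RT/g.
H = 287.1 × 259.3 / 9.81 = 74445/9.81 = 7588.7 m.

H ≈ 7590 m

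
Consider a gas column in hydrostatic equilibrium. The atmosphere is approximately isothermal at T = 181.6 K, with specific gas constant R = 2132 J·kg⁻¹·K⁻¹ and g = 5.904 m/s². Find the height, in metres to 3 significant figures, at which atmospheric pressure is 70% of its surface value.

z ≈ 23400 m

Scale height: H = RT/g = 2132 × 181.6 / 5.904 = 65578 m.
Set P/P₀ = exp(−z/H) = 0.7, so z = −H ln(0.7).
−ln(0.7) = 0.35667; z = 65578 × 0.35667 = 23390 m.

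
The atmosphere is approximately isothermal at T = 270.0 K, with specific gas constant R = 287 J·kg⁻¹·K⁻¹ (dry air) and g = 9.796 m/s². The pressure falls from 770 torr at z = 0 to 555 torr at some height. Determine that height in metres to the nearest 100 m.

z ≈ 2600 m

Scale height: H = RT/g = 287 × 270.0 / 9.796 = 7910.4 m.
Invert the barometric formula: z = H ln(P₀/P).
P₀/P = 770/555 = 1.3874; ln(1.3874) = 0.32743.
z = 7910.4 × 0.32743 = 2590.1 m.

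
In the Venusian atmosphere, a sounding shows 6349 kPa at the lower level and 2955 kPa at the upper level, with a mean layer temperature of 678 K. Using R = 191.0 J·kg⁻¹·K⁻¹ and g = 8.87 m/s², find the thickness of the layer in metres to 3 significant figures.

Δz ≈ 11200 m

Hypsometric equation: Δz = (R T̄/g) ln(P₁/P₂).
R T̄/g = 191.0 × 678 / 8.87 = 14600 m.
ln(6349/2955) = ln(2.1486) = 0.76482.
Δz = 14600 × 0.76482 = 11166 m.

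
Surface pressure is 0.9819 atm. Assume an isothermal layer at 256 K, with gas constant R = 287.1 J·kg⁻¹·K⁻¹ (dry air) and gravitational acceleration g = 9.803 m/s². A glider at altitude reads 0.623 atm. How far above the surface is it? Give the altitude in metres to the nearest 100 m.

z ≈ 3400 m

Scale height: H = RT/g = 287.1 × 256 / 9.803 = 7497.5 m.
Invert the barometric formula: z = H ln(P₀/P).
P₀/P = 0.9819/0.623 = 1.5761; ln(1.5761) = 0.45495.
z = 7497.5 × 0.45495 = 3411.0 m.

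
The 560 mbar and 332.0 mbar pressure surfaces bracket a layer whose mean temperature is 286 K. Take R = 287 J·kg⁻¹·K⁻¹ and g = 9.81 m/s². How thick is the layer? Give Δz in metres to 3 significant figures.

Δz ≈ 4370 m

Hypsometric equation: Δz = (R T̄/g) ln(P₁/P₂).
R T̄/g = 287 × 286 / 9.81 = 8367.2 m.
ln(560/332.0) = ln(1.6867) = 0.52277.
Δz = 8367.2 × 0.52277 = 4374.1 m.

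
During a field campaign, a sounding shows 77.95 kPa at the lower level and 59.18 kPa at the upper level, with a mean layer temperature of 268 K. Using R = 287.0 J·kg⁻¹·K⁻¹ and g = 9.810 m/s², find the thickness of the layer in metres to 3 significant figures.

Hypsometric equation: Δz = (R T̄/g) ln(P₁/P₂).
R T̄/g = 287.0 × 268 / 9.810 = 7840.6 m.
ln(77.95/59.18) = ln(1.3172) = 0.27551.
Δz = 7840.6 × 0.27551 = 2160.2 m.

Δz ≈ 2160 m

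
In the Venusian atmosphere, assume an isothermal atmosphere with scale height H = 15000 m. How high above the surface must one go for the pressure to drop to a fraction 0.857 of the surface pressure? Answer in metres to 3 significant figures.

Set P/P₀ = exp(−z/H) = 0.857, so z = −H ln(0.857).
−ln(0.857) = 0.15432; z = 15000 × 0.15432 = 2314.8 m.

z ≈ 2310 m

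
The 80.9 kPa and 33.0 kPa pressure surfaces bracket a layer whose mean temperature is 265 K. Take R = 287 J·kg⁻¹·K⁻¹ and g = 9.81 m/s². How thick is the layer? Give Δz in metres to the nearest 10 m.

Δz ≈ 6950 m

Hypsometric equation: Δz = (R T̄/g) ln(P₁/P₂).
R T̄/g = 287 × 265 / 9.81 = 7752.8 m.
ln(80.9/33.0) = ln(2.4515) = 0.89670.
Δz = 7752.8 × 0.89670 = 6951.9 m.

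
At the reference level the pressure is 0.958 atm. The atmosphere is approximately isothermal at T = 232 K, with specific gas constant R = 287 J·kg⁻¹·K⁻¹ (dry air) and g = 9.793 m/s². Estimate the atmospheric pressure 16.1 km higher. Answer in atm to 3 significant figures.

Scale height: H = RT/g = 287 × 232 / 9.793 = 6799.1 m.
Barometric formula: P = P₀ exp(−z/H).
z/H = 16100/6799.1 = 2.3680; exp(−2.3680) = 0.093668.
P = 0.958 × 0.093668 = 0.089734 atm.

P ≈ 0.0897 atm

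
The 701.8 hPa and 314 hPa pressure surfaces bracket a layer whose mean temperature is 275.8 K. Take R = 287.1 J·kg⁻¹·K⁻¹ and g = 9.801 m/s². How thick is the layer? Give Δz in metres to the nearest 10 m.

Δz ≈ 6500 m

Hypsometric equation: Δz = (R T̄/g) ln(P₁/P₂).
R T̄/g = 287.1 × 275.8 / 9.801 = 8079.0 m.
ln(701.8/314) = ln(2.2350) = 0.80424.
Δz = 8079.0 × 0.80424 = 6497.5 m.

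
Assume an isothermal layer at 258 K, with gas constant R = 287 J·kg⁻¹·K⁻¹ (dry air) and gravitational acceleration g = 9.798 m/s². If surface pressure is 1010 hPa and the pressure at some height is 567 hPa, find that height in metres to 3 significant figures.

Scale height: H = RT/g = 287 × 258 / 9.798 = 7557.3 m.
Invert the barometric formula: z = H ln(P₀/P).
P₀/P = 1010/567 = 1.7813; ln(1.7813) = 0.57734.
z = 7557.3 × 0.57734 = 4363.1 m.

z ≈ 4360 m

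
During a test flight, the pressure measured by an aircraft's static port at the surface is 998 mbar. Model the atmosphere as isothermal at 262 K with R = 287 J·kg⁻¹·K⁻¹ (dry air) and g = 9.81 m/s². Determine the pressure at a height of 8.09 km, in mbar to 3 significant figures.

P ≈ 347 mbar

Scale height: H = RT/g = 287 × 262 / 9.81 = 7665.0 m.
Barometric formula: P = P₀ exp(−z/H).
z/H = 8090.0/7665.0 = 1.0554; exp(−1.0554) = 0.34805.
P = 998 × 0.34805 = 347.35 mbar.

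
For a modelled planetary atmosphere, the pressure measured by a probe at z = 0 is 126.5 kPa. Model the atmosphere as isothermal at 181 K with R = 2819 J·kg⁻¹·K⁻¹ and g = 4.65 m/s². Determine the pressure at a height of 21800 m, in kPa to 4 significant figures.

Scale height: H = RT/g = 2819 × 181 / 4.65 = 109730 m.
Barometric formula: P = P₀ exp(−z/H).
z/H = 21800/109730 = 0.19867; exp(−0.19867) = 0.81982.
P = 126.5 × 0.81982 = 103.71 kPa.

P ≈ 103.7 kPa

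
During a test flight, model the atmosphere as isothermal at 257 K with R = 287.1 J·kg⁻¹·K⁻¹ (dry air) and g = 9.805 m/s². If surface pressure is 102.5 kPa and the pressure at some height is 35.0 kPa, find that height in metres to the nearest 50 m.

z ≈ 8100 m

Scale height: H = RT/g = 287.1 × 257 / 9.805 = 7525.2 m.
Invert the barometric formula: z = H ln(P₀/P).
P₀/P = 102.5/35.0 = 2.9286; ln(2.9286) = 1.0745.
z = 7525.2 × 1.0745 = 8085.8 m.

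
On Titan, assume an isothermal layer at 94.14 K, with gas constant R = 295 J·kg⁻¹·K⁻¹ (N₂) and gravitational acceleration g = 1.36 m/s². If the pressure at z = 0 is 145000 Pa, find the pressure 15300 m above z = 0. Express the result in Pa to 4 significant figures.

Scale height: H = RT/g = 295 × 94.14 / 1.36 = 20420 m.
Barometric formula: P = P₀ exp(−z/H).
z/H = 15300/20420 = 0.74927; exp(−0.74927) = 0.47271.
P = 145000 × 0.47271 = 68543 Pa.

P ≈ 68540 Pa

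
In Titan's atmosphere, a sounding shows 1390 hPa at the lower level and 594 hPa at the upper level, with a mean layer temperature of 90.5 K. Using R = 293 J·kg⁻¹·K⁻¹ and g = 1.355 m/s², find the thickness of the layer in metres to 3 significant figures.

Hypsometric equation: Δz = (R T̄/g) ln(P₁/P₂).
R T̄/g = 293 × 90.5 / 1.355 = 19569 m.
ln(1390/594) = ln(2.3401) = 0.85019.
Δz = 19569 × 0.85019 = 16637 m.

Δz ≈ 16600 m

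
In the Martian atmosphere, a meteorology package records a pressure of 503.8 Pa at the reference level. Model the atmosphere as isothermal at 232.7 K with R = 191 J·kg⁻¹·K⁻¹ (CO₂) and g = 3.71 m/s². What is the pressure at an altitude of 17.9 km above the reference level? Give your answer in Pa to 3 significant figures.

P ≈ 113 Pa

Scale height: H = RT/g = 191 × 232.7 / 3.71 = 11980 m.
Barometric formula: P = P₀ exp(−z/H).
z/H = 17900/11980 = 1.4942; exp(−1.4942) = 0.22443.
P = 503.8 × 0.22443 = 113.07 Pa.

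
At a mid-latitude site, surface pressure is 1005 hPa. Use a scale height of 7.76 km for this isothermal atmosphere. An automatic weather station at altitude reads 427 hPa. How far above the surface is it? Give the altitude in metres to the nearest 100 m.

Invert the barometric formula: z = H ln(P₀/P).
P₀/P = 1005/427 = 2.3536; ln(2.3536) = 0.85595.
z = 7760.0 × 0.85595 = 6642.2 m.

z ≈ 6600 m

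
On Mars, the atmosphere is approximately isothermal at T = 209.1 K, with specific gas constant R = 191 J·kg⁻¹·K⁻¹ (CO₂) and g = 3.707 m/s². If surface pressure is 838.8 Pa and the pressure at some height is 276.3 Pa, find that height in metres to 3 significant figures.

z ≈ 12000 m

Scale height: H = RT/g = 191 × 209.1 / 3.707 = 10774 m.
Invert the barometric formula: z = H ln(P₀/P).
P₀/P = 838.8/276.3 = 3.0358; ln(3.0358) = 1.1105.
z = 10774 × 1.1105 = 11965 m.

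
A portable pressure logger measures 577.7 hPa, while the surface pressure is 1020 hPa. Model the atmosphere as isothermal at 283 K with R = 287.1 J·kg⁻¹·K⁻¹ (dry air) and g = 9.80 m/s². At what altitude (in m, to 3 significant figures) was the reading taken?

z ≈ 4710 m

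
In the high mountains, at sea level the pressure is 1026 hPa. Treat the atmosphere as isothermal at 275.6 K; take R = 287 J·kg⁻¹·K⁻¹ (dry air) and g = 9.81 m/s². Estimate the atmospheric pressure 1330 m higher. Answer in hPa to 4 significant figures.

P ≈ 870.0 hPa

Scale height: H = RT/g = 287 × 275.6 / 9.81 = 8062.9 m.
Barometric formula: P = P₀ exp(−z/H).
z/H = 1330.0/8062.9 = 0.16495; exp(−0.16495) = 0.84794.
P = 1026 × 0.84794 = 869.99 hPa.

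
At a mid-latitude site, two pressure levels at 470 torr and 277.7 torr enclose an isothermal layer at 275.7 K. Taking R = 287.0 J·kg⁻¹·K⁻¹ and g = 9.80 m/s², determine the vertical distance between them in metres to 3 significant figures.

Δz ≈ 4250 m

Hypsometric equation: Δz = (R T̄/g) ln(P₁/P₂).
R T̄/g = 287.0 × 275.7 / 9.80 = 8074.1 m.
ln(470/277.7) = ln(1.6925) = 0.52621.
Δz = 8074.1 × 0.52621 = 4248.7 m.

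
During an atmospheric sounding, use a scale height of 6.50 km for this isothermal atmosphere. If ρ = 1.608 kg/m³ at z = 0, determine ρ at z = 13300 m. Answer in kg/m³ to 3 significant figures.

In an isothermal atmosphere, density decays like pressure: ρ = ρ₀ exp(−z/H).
z/H = 13300/6500.0 = 2.0462; exp(−2.0462) = 0.12923.
ρ = 1.608 × 0.12923 = 0.20780 kg/m³.

ρ ≈ 0.208 kg/m³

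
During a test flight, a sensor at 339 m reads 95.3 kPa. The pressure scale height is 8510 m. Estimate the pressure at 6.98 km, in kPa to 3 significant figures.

Between two levels, P₂ = P₁ exp(−Δz/H) with Δz = z₂ − z₁.
Δz = 6980.0 − 339.00 = 6641.0 m; Δz/H = 6641.0/8510.0 = 0.78038.
P₂ = 95.3 × exp(−0.78038) = 95.3 × 0.45823 = 43.669 kPa.

P ≈ 43.7 kPa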